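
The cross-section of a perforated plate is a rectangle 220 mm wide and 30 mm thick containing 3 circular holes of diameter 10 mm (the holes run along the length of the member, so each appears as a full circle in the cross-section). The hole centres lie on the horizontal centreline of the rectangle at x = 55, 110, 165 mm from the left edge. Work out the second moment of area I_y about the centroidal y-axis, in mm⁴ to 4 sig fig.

I_y ≈ 2.614 × 10⁷ mm⁴

Decompose the section into non-overlapping parts with the origin at the bottom-left of its bounding rectangle.
Plate: 220 × 30, A = 6 600 mm², x = 110 mm, Ī = 26 620 000 mm⁴.
Hole 1 (subtracted): ⌀10, A = 78.5398 mm², x = 55 mm, Ī = 490.874 mm⁴.
Hole 2 (subtracted): ⌀10, A = 78.5398 mm², x = 110 mm, Ī = 490.874 mm⁴.
Hole 3 (subtracted): ⌀10, A = 78.5398 mm², x = 165 mm, Ī = 490.874 mm⁴.
By symmetry the centroid is at mid-width, x̄ = 110 mm.
Transfer each piece to the centroidal y-axis using Ī + A·d² with d = x − 110:
  plate: d = 0 mm → contributes +26 620 000 mm⁴
  hole 1: d = -55 mm → contributes −238 074 mm⁴
  hole 2: d = 0 mm → contributes −490.874 mm⁴
  hole 3: d = 55 mm → contributes −238 074 mm⁴
Total I = 26 143 361 mm⁴.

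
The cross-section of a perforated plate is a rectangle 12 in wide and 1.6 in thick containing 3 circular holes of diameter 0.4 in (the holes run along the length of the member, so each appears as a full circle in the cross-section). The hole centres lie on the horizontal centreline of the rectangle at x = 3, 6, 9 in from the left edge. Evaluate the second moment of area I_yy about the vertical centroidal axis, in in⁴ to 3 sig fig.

Split into non-overlapping primitives; take the origin at the lower-left of the bounding box.
Plate: 12 × 1.6, A = 19.2 in², x = 6 in, Ī = 230.4 in⁴.
Hole 1 (subtracted): ⌀0.4, A = 0.12566 in², x = 3 in, Ī = 0.0012566 in⁴.
Hole 2 (subtracted): ⌀0.4, A = 0.12566 in², x = 6 in, Ī = 0.0012566 in⁴.
Hole 3 (subtracted): ⌀0.4, A = 0.12566 in², x = 9 in, Ī = 0.0012566 in⁴.
By symmetry the centroid is at mid-width, x̄ = 6 in.
Transfer each piece to the vertical centroidal axis using Ī + A·d² with d = x − 6:
  plate: d = 0 in → contributes +230.4 in⁴
  hole 1: d = -3 in → contributes −1.1322 in⁴
  hole 2: d = 0 in → contributes −0.0012566 in⁴
  hole 3: d = 3 in → contributes −1.1322 in⁴
Total I = 228.13 in⁴.

I_yy ≈ 228 in⁴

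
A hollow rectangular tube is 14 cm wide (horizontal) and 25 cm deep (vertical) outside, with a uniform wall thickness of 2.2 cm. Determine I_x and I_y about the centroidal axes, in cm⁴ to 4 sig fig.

Break the section into simple shapes (no overlaps), measuring from the bottom-left corner of the bounding box.
Outer rectangle: 14 × 25, A = 350 cm², y = 12.5 cm, Ī = 18229.2 cm⁴.
Inner void (subtracted): 9.6 × 20.6, A = 197.76 cm², y = 12.5 cm, Ī = 6993.45 cm⁴.
By symmetry the centroid is at mid-height, ȳ = 12.5 cm.
All pieces are centred on the centroidal x-axis, so I = ΣĪ (holes subtracted) = 11235.7 cm⁴.
Repeating about the centroidal y-axis gives I_y = 4197.87 cm⁴.

I_x ≈ 1.124 × 10⁴ cm⁴, I_y ≈ 4198 cm⁴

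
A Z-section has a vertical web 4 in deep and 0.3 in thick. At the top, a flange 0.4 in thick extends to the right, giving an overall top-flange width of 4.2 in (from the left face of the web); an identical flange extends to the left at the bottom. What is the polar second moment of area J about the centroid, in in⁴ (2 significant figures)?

Treat the section as a set of non-overlapping primitives; coordinates are from the bounding-box lower-left.
Web: 0.3 × 4, A = 1.2 in², y = 2 in, Ī = 1.6 in⁴.
Top flange (beyond web): 3.9 × 0.4, A = 1.56 in², y = 3.8 in, Ī = 0.0208 in⁴.
Bottom flange (beyond web): 3.9 × 0.4, A = 1.56 in², y = 0.2 in, Ī = 0.0208 in⁴.
Centroid: ȳ = ΣA·y / ΣA = 2 in.
Transfer each piece to the centroidal x-axis using Ī + A·d² with d = y − 2:
  web: d = 0 in → contributes +1.6 in⁴
  top flange (beyond web): d = 1.8 in → contributes +5.075 in⁴
  bottom flange (beyond web): d = -1.8 in → contributes +5.075 in⁴
Total I = 11.75 in⁴.
For the y-axis: x̄ = 4.05 in.
Repeating about the centroidal y-axis gives I_y = 17.72 in⁴.
Polar second moment: J = I_x + I_y = 29.47 in⁴.

J ≈ 29 in⁴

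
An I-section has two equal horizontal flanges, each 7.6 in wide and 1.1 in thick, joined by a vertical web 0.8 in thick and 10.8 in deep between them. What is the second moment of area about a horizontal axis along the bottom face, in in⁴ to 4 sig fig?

I_base ≈ 1749 in⁴

Break the section into simple shapes (no overlaps), measuring from the bottom-left corner of the bounding box.
Bottom flange: 7.6 × 1.1, A = 8.36 in², y = 0.55 in, Ī = 0.842967 in⁴.
Web: 0.8 × 10.8, A = 8.64 in², y = 6.5 in, Ī = 83.9808 in⁴.
Top flange: 7.6 × 1.1, A = 8.36 in², y = 12.45 in, Ī = 0.842967 in⁴.
Transfer each piece to a horizontal axis along the bottom face using Ī + A·d² with d = y − 0:
  bottom flange: d = 0.55 in → contributes +3.37187 in⁴
  web: d = 6.5 in → contributes +449.021 in⁴
  top flange: d = 12.45 in → contributes +1296.66 in⁴
Total I = 1749.06 in⁴.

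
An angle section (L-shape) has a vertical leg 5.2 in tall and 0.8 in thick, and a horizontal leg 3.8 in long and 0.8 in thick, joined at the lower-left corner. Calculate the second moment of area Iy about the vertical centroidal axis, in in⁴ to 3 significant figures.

Iy ≈ 7.52 in⁴

Split into non-overlapping primitives; take the origin at the lower-left of the bounding box.
Vertical leg: 0.8 × 5.2, A = 4.16 in², x = 0.4 in, Ī = 0.22187 in⁴.
Horizontal leg (remainder): 3 × 0.8, A = 2.4 in², x = 2.3 in, Ī = 1.8 in⁴.
Centroid: x̄ = ΣA·x / ΣA = 1.0951 in.
Transfer each piece to the vertical centroidal axis using Ī + A·d² with d = x − 1.0951:
  vertical leg: d = -0.69512 in → contributes +2.232 in⁴
  horizontal leg (remainder): d = 1.2049 in → contributes +5.2842 in⁴
Total I = 7.5161 in⁴.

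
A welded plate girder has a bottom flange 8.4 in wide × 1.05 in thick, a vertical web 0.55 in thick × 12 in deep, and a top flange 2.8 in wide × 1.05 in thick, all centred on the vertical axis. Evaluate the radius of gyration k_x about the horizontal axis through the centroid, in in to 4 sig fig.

k_x ≈ 5.223 in

Treat the section as a set of non-overlapping primitives; coordinates are from the bounding-box lower-left.
Bottom plate: 8.4 × 1.05, A = 8.82 in², y = 0.525 in, Ī = 0.810338 in⁴.
Web plate: 0.55 × 12, A = 6.6 in², y = 7.05 in, Ī = 79.2 in⁴.
Top plate: 2.8 × 1.05, A = 2.94 in², y = 13.575 in, Ī = 0.270113 in⁴.
Centroid: ȳ = ΣA·y / ΣA = 4.96029 in.
Transfer each piece to the horizontal axis through the centroid using Ī + A·d² with d = y − 4.96029:
  bottom plate: d = -4.43529 in → contributes +174.316 in⁴
  web plate: d = 2.08971 in → contributes +108.021 in⁴
  top plate: d = 8.61471 in → contributes +218.457 in⁴
Total I = 500.794 in⁴.
Radius of gyration: k = √(I/A) = √(500.794 / 18.36) = 5.22268 in.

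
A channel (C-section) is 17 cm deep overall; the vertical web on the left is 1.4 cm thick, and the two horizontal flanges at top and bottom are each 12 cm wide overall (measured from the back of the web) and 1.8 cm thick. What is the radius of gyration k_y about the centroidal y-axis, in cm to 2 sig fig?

Split into non-overlapping primitives; take the origin at the lower-left of the bounding box.
Web: 1.4 × 17, A = 23.8 cm², x = 0.7 cm, Ī = 3.887 cm⁴.
Top flange (beyond web): 10.6 × 1.8, A = 19.08 cm², x = 6.7 cm, Ī = 178.7 cm⁴.
Bottom flange (beyond web): 10.6 × 1.8, A = 19.08 cm², x = 6.7 cm, Ī = 178.7 cm⁴.
Centroid: x̄ = ΣA·x / ΣA = 4.395 cm.
Transfer each piece to the centroidal y-axis using Ī + A·d² with d = x − 4.395:
  web: d = -3.695 cm → contributes +328.9 cm⁴
  top flange (beyond web): d = 2.305 cm → contributes +280 cm⁴
  bottom flange (beyond web): d = 2.305 cm → contributes +280 cm⁴
Total I = 888.9 cm⁴.
Radius of gyration: k = √(I/A) = √(888.9 / 61.96) = 3.788 cm.

k_y ≈ 3.8 cm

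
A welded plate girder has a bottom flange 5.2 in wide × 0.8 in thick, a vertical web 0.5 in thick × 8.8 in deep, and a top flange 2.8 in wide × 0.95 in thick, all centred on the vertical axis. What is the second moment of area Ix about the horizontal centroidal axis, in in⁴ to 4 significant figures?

Ix ≈ 183.5 in⁴

Decompose the section into non-overlapping parts with the origin at the bottom-left of its bounding rectangle.
Bottom plate: 5.2 × 0.8, A = 4.16 in², y = 0.4 in, Ī = 0.221867 in⁴.
Web plate: 0.5 × 8.8, A = 4.4 in², y = 5.2 in, Ī = 28.3947 in⁴.
Top plate: 2.8 × 0.95, A = 2.66 in², y = 10.075 in, Ī = 0.200054 in⁴.
Centroid: ȳ = ΣA·y / ΣA = 4.57607 in.
Transfer each piece to the horizontal centroidal axis using Ī + A·d² with d = y − 4.57607:
  bottom plate: d = -4.17607 in → contributes +72.7704 in⁴
  web plate: d = 0.62393 in → contributes +30.1075 in⁴
  top plate: d = 5.49893 in → contributes +80.6338 in⁴
Total I = 183.512 in⁴.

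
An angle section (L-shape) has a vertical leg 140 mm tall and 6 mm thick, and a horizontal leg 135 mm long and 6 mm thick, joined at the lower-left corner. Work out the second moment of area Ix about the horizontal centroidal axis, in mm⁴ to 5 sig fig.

Break the section into simple shapes (no overlaps), measuring from the bottom-left corner of the bounding box.
Vertical leg: 6 × 140, A = 840 mm², y = 70 mm, Ī = 1 372 000 mm⁴.
Horizontal leg (remainder): 129 × 6, A = 774 mm², y = 3 mm, Ī = 2 322 mm⁴.
Centroid: ȳ = ΣA·y / ΣA = 37.86989 mm.
Transfer each piece to the horizontal centroidal axis using Ī + A·d² with d = y − 37.86989:
  vertical leg: d = 32.13011 mm → contributes +2 239 169 mm⁴
  horizontal leg (remainder): d = -34.86989 mm → contributes +943435.7 mm⁴
Total I = 3 182 605 mm⁴.

Ix ≈ 3.1826 × 10⁶ mm⁴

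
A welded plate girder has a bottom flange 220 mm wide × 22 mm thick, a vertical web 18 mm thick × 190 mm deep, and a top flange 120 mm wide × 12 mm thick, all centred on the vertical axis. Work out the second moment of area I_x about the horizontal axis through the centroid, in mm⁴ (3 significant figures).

Treat the section as a set of non-overlapping primitives; coordinates are from the bounding-box lower-left.
Bottom plate: 220 × 22, A = 4 840 mm², y = 11 mm, Ī = 195 213 mm⁴.
Web plate: 18 × 190, A = 3 420 mm², y = 117 mm, Ī = 10 288 500 mm⁴.
Top plate: 120 × 12, A = 1 440 mm², y = 218 mm, Ī = 17 280 mm⁴.
Centroid: ȳ = ΣA·y / ΣA = 79.103 mm.
Transfer each piece to the horizontal axis through the centroid using Ī + A·d² with d = y − 79.103:
  bottom plate: d = -68.103 mm → contributes +22 643 285 mm⁴
  web plate: d = 37.897 mm → contributes +15 200 220 mm⁴
  top plate: d = 138.9 mm → contributes +27 798 265 mm⁴
Total I = 65 641 770 mm⁴.

I_x ≈ 6.56 × 10⁷ mm⁴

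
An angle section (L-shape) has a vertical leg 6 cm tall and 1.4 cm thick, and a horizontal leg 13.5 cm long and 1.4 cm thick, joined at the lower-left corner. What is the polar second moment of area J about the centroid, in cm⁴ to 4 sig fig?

J ≈ 521.6 cm⁴

Treat the section as a set of non-overlapping primitives; coordinates are from the bounding-box lower-left.
Vertical leg: 1.4 × 6, A = 8.4 cm², y = 3 cm, Ī = 25.2 cm⁴.
Horizontal leg (remainder): 12.1 × 1.4, A = 16.94 cm², y = 0.7 cm, Ī = 2.76687 cm⁴.
Centroid: ȳ = ΣA·y / ΣA = 1.46243 cm.
Transfer each piece to the centroidal x-axis using Ī + A·d² with d = y − 1.46243:
  vertical leg: d = 1.53757 cm → contributes +45.0586 cm⁴
  horizontal leg (remainder): d = -0.762431 cm → contributes +12.6141 cm⁴
Total I = 57.6727 cm⁴.
For the y-axis: x̄ = 5.21243 cm.
Repeating about the centroidal y-axis gives I_y = 463.909 cm⁴.
Polar second moment: J = I_x + I_y = 521.582 cm⁴.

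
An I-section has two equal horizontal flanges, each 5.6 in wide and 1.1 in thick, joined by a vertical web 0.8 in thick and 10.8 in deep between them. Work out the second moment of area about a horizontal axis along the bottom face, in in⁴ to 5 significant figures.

Split into non-overlapping primitives; take the origin at the lower-left of the bounding box.
Bottom flange: 5.6 × 1.1, A = 6.16 in², y = 0.55 in, Ī = 0.6211333 in⁴.
Web: 0.8 × 10.8, A = 8.64 in², y = 6.5 in, Ī = 83.9808 in⁴.
Top flange: 5.6 × 1.1, A = 6.16 in², y = 12.45 in, Ī = 0.6211333 in⁴.
Transfer each piece to the base of the section using Ī + A·d² with d = y − 0:
  bottom flange: d = 0.55 in → contributes +2.484533 in⁴
  web: d = 6.5 in → contributes +449.0208 in⁴
  top flange: d = 12.45 in → contributes +955.4365 in⁴
Total I = 1406.942 in⁴.

I_base ≈ 1406.9 in⁴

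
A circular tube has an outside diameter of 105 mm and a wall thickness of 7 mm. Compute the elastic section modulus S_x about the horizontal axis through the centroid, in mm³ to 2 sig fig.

Break the section into simple shapes (no overlaps), measuring from the bottom-left corner of the bounding box.
Outer circle: ⌀105, A = 8 659 mm², y = 52.5 mm, Ī = 5 966 602 mm⁴.
Bore (subtracted): ⌀91, A = 6 504 mm², y = 52.5 mm, Ī = 3 366 166 mm⁴.
By symmetry the centroid is at mid-height, ȳ = 52.5 mm.
All pieces are centred on the horizontal axis through the centroid, so I = ΣĪ (holes subtracted) = 2 600 437 mm⁴.
Extreme fibre distance c = 52.5 mm; S = I/c = 49 532 mm³.

S_x ≈ 5.0 × 10⁴ mm³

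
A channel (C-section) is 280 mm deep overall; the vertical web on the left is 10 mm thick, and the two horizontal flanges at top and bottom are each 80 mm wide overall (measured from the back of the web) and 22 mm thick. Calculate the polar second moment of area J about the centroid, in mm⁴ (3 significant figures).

Split into non-overlapping primitives; take the origin at the lower-left of the bounding box.
Web: 10 × 280, A = 2 800 mm², y = 140 mm, Ī = 18 293 333 mm⁴.
Top flange (beyond web): 70 × 22, A = 1 540 mm², y = 269 mm, Ī = 62 113 mm⁴.
Bottom flange (beyond web): 70 × 22, A = 1 540 mm², y = 11 mm, Ī = 62 113 mm⁴.
By symmetry the centroid is at mid-height, ȳ = 140 mm.
Transfer each piece to the centroidal x-axis using Ī + A·d² with d = y − 140:
  web: d = 0 mm → contributes +18 293 333 mm⁴
  top flange (beyond web): d = 129 mm → contributes +25 689 253 mm⁴
  bottom flange (beyond web): d = -129 mm → contributes +25 689 253 mm⁴
Total I = 69 671 840 mm⁴.
For the y-axis: x̄ = 25.952 mm.
Repeating about the centroidal y-axis gives I_y = 3 627 667 mm⁴.
Polar second moment: J = I_x + I_y = 73 299 507 mm⁴.

J ≈ 7.33 × 10⁷ mm⁴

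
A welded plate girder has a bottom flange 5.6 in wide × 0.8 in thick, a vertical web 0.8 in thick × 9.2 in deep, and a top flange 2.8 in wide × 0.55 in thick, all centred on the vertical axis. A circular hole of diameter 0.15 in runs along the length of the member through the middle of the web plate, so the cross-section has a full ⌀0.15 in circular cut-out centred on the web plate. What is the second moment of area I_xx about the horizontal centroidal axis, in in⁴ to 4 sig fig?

Split into non-overlapping primitives; take the origin at the lower-left of the bounding box.
Bottom plate: 5.6 × 0.8, A = 4.48 in², y = 0.4 in, Ī = 0.238933 in⁴.
Web plate: 0.8 × 9.2, A = 7.36 in², y = 5.4 in, Ī = 51.9125 in⁴.
Top plate: 2.8 × 0.55, A = 1.54 in², y = 10.275 in, Ī = 0.0388208 in⁴.
Hole (subtracted): ⌀0.15, A = 0.0176715 in², y = 5.4 in, Ī = 0.0000248505 in⁴.
Centroid: ȳ = ΣA·y / ΣA = 4.28549 in.
Transfer each piece to the horizontal centroidal axis using Ī + A·d² with d = y − 4.28549:
  bottom plate: d = -3.88549 in → contributes +67.8735 in⁴
  web plate: d = 1.11451 in → contributes +61.0547 in⁴
  top plate: d = 5.98951 in → contributes +55.2852 in⁴
  hole: d = 1.11451 in → contributes −0.0219753 in⁴
Total I = 184.191 in⁴.

I_xx ≈ 184.2 in⁴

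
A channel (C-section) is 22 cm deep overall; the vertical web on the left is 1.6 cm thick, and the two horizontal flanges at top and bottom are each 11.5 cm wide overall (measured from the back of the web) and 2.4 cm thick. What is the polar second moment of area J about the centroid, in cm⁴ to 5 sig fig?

Split into non-overlapping primitives; take the origin at the lower-left of the bounding box.
Web: 1.6 × 22, A = 35.2 cm², y = 11 cm, Ī = 1419.733 cm⁴.
Top flange (beyond web): 9.9 × 2.4, A = 23.76 cm², y = 20.8 cm, Ī = 11.4048 cm⁴.
Bottom flange (beyond web): 9.9 × 2.4, A = 23.76 cm², y = 1.2 cm, Ī = 11.4048 cm⁴.
By symmetry the centroid is at mid-height, ȳ = 11 cm.
Transfer each piece to the centroidal x-axis using Ī + A·d² with d = y − 11:
  web: d = 0 cm → contributes +1419.733 cm⁴
  top flange (beyond web): d = 9.8 cm → contributes +2293.315 cm⁴
  bottom flange (beyond web): d = -9.8 cm → contributes +2293.315 cm⁴
Total I = 6006.364 cm⁴.
For the y-axis: x̄ = 4.103191 cm.
Repeating about the centroidal y-axis gives I_y = 1064.195 cm⁴.
Polar second moment: J = I_x + I_y = 7070.559 cm⁴.

J ≈ 7070.6 cm⁴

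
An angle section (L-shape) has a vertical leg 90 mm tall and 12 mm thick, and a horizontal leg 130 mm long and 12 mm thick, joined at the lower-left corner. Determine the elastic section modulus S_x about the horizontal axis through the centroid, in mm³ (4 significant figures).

Decompose the section into non-overlapping parts with the origin at the bottom-left of its bounding rectangle.
Vertical leg: 12 × 90, A = 1 080 mm², y = 45 mm, Ī = 729 000 mm⁴.
Horizontal leg (remainder): 118 × 12, A = 1 416 mm², y = 6 mm, Ī = 16 992 mm⁴.
Centroid: ȳ = ΣA·y / ΣA = 22.875 mm.
Transfer each piece to the horizontal axis through the centroid using Ī + A·d² with d = y − 22.875:
  vertical leg: d = 22.125 mm → contributes +1 257 677 mm⁴
  horizontal leg (remainder): d = -16.875 mm → contributes +420 220 mm⁴
Total I = 1 677 897 mm⁴.
Extreme fibre distance c = 67.125 mm; S = I/c = 24996.6 mm³.

S_x ≈ 2.500 × 10⁴ mm³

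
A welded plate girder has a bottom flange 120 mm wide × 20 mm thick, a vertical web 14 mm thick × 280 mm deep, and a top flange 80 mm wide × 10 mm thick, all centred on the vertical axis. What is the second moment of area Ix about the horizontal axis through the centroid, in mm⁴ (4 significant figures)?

Ix ≈ 8.816 × 10⁷ mm⁴

Decompose the section into non-overlapping parts with the origin at the bottom-left of its bounding rectangle.
Bottom plate: 120 × 20, A = 2 400 mm², y = 10 mm, Ī = 80 000 mm⁴.
Web plate: 14 × 280, A = 3 920 mm², y = 160 mm, Ī = 25 610 667 mm⁴.
Top plate: 80 × 10, A = 800 mm², y = 305 mm, Ī = 6666.67 mm⁴.
Centroid: ȳ = ΣA·y / ΣA = 125.73 mm.
Transfer each piece to the horizontal axis through the centroid using Ī + A·d² with d = y − 125.73:
  bottom plate: d = -115.73 mm → contributes +32 224 426 mm⁴
  web plate: d = 34.2697 mm → contributes +30 214 353 mm⁴
  top plate: d = 179.27 mm → contributes +25 716 756 mm⁴
Total I = 88 155 536 mm⁴.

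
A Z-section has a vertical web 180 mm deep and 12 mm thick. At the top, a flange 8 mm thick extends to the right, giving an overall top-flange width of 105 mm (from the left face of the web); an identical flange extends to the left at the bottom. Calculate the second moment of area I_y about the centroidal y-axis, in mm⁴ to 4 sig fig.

I_y ≈ 5.200 × 10⁶ mm⁴

Split into non-overlapping primitives; take the origin at the lower-left of the bounding box.
Web: 12 × 180, A = 2 160 mm², x = 99 mm, Ī = 25 920 mm⁴.
Top flange (beyond web): 93 × 8, A = 744 mm², x = 151.5 mm, Ī = 536 238 mm⁴.
Bottom flange (beyond web): 93 × 8, A = 744 mm², x = 46.5 mm, Ī = 536 238 mm⁴.
Centroid: x̄ = ΣA·x / ΣA = 99 mm.
Transfer each piece to the centroidal y-axis using Ī + A·d² with d = x − 99:
  web: d = 0 mm → contributes +25 920 mm⁴
  top flange (beyond web): d = 52.5 mm → contributes +2 586 888 mm⁴
  bottom flange (beyond web): d = -52.5 mm → contributes +2 586 888 mm⁴
Total I = 5 199 696 mm⁴.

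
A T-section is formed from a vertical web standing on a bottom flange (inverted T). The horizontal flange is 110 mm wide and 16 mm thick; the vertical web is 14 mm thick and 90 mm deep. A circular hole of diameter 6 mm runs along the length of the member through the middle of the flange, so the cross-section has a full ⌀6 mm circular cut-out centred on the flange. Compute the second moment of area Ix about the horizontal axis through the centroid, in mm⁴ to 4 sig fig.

Ix ≈ 2.937 × 10⁶ mm⁴

Decompose the section into non-overlapping parts with the origin at the bottom-left of its bounding rectangle.
Flange: 110 × 16, A = 1 760 mm², y = 8 mm, Ī = 37546.7 mm⁴.
Web: 14 × 90, A = 1 260 mm², y = 61 mm, Ī = 850 500 mm⁴.
Hole (subtracted): ⌀6, A = 28.2743 mm², y = 8 mm, Ī = 63.6173 mm⁴.
Centroid: ȳ = ΣA·y / ΣA = 30.3216 mm.
Transfer each piece to the horizontal axis through the centroid using Ī + A·d² with d = y − 30.3216:
  flange: d = -22.3216 mm → contributes +914 471 mm⁴
  web: d = 30.6784 mm → contributes +2 036 370 mm⁴
  hole: d = -22.3216 mm → contributes −14151.4 mm⁴
Total I = 2 936 689 mm⁴.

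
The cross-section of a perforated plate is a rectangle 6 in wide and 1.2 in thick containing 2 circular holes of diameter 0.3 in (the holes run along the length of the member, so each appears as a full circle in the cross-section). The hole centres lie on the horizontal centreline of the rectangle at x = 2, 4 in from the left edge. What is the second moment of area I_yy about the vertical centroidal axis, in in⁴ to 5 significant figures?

I_yy ≈ 21.458 in⁴

Split into non-overlapping primitives; take the origin at the lower-left of the bounding box.
Plate: 6 × 1.2, A = 7.2 in², x = 3 in, Ī = 21.6 in⁴.
Hole 1 (subtracted): ⌀0.3, A = 0.07068583 in², x = 2 in, Ī = 0.0003976078 in⁴.
Hole 2 (subtracted): ⌀0.3, A = 0.07068583 in², x = 4 in, Ī = 0.0003976078 in⁴.
By symmetry the centroid is at mid-width, x̄ = 3 in.
Transfer each piece to the vertical centroidal axis using Ī + A·d² with d = x − 3:
  plate: d = 0 in → contributes +21.6 in⁴
  hole 1: d = -1 in → contributes −0.07108344 in⁴
  hole 2: d = 1 in → contributes −0.07108344 in⁴
Total I = 21.45783 in⁴.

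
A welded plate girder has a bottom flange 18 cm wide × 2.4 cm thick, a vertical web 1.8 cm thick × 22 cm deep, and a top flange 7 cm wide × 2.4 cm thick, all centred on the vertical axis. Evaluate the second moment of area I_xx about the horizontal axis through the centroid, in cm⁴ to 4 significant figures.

I_xx ≈ 9515 cm⁴

Decompose the section into non-overlapping parts with the origin at the bottom-left of its bounding rectangle.
Bottom plate: 18 × 2.4, A = 43.2 cm², y = 1.2 cm, Ī = 20.736 cm⁴.
Web plate: 1.8 × 22, A = 39.6 cm², y = 13.4 cm, Ī = 1597.2 cm⁴.
Top plate: 7 × 2.4, A = 16.8 cm², y = 25.6 cm, Ī = 8.064 cm⁴.
Centroid: ȳ = ΣA·y / ΣA = 10.1663 cm.
Transfer each piece to the horizontal axis through the centroid using Ī + A·d² with d = y − 10.1663:
  bottom plate: d = -8.96627 cm → contributes +3493.75 cm⁴
  web plate: d = 3.23373 cm → contributes +2011.3 cm⁴
  top plate: d = 15.4337 cm → contributes +4009.83 cm⁴
Total I = 9514.88 cm⁴.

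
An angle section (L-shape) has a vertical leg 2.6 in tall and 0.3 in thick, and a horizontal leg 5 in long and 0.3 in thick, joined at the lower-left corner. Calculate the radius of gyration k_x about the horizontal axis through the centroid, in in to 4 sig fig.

k_x ≈ 0.7133 in

Break the section into simple shapes (no overlaps), measuring from the bottom-left corner of the bounding box.
Vertical leg: 0.3 × 2.6, A = 0.78 in², y = 1.3 in, Ī = 0.4394 in⁴.
Horizontal leg (remainder): 4.7 × 0.3, A = 1.41 in², y = 0.15 in, Ī = 0.010575 in⁴.
Centroid: ȳ = ΣA·y / ΣA = 0.559589 in.
Transfer each piece to the horizontal axis through the centroid using Ī + A·d² with d = y − 0.559589:
  vertical leg: d = 0.740411 in → contributes +0.867003 in⁴
  horizontal leg (remainder): d = -0.409589 in → contributes +0.247121 in⁴
Total I = 1.11412 in⁴.
Radius of gyration: k = √(I/A) = √(1.11412 / 2.19) = 0.713255 in.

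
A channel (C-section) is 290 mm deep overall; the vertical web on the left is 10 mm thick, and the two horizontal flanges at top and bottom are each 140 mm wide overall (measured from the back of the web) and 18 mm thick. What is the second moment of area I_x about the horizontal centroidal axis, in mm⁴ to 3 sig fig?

I_x ≈ 1.07 × 10⁸ mm⁴

Treat the section as a set of non-overlapping primitives; coordinates are from the bounding-box lower-left.
Web: 10 × 290, A = 2 900 mm², y = 145 mm, Ī = 20 324 167 mm⁴.
Top flange (beyond web): 130 × 18, A = 2 340 mm², y = 281 mm, Ī = 63 180 mm⁴.
Bottom flange (beyond web): 130 × 18, A = 2 340 mm², y = 9 mm, Ī = 63 180 mm⁴.
By symmetry the centroid is at mid-height, ȳ = 145 mm.
Transfer each piece to the horizontal centroidal axis using Ī + A·d² with d = y − 145:
  web: d = 0 mm → contributes +20 324 167 mm⁴
  top flange (beyond web): d = 136 mm → contributes +43 343 820 mm⁴
  bottom flange (beyond web): d = -136 mm → contributes +43 343 820 mm⁴
Total I = 107 011 807 mm⁴.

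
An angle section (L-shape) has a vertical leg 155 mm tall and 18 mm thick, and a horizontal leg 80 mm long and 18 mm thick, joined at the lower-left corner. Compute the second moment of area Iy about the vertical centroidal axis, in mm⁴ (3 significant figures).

Split into non-overlapping primitives; take the origin at the lower-left of the bounding box.
Vertical leg: 18 × 155, A = 2 790 mm², x = 9 mm, Ī = 75 330 mm⁴.
Horizontal leg (remainder): 62 × 18, A = 1 116 mm², x = 49 mm, Ī = 357 492 mm⁴.
Centroid: x̄ = ΣA·x / ΣA = 20.429 mm.
Transfer each piece to the vertical centroidal axis using Ī + A·d² with d = x − 20.429:
  vertical leg: d = -11.429 mm → contributes +439 738 mm⁴
  horizontal leg (remainder): d = 28.571 mm → contributes +1 268 512 mm⁴
Total I = 1 708 251 mm⁴.

Iy ≈ 1.71 × 10⁶ mm⁴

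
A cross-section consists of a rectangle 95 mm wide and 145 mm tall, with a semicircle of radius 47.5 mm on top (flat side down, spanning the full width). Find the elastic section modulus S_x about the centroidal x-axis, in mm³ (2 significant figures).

S_x ≈ 4.8 × 10⁵ mm³

Decompose the section into non-overlapping parts with the origin at the bottom-left of its bounding rectangle.
Rectangular body: 95 × 145, A = 13 775 mm², y = 72.5 mm, Ī = 24 134 948 mm⁴.
Semicircular cap: semicircle r = 47.5, A = 3 544 mm², y = 165.2 mm, Ī = 558 736 mm⁴.
Centroid: ȳ = ΣA·y / ΣA = 91.46 mm.
Transfer each piece to the centroidal x-axis using Ī + A·d² with d = y − 91.46:
  rectangular body: d = -18.96 mm → contributes +29 087 577 mm⁴
  semicircular cap: d = 73.7 mm → contributes +19 808 273 mm⁴
Total I = 48 895 850 mm⁴.
Extreme fibre distance c = 101 mm; S = I/c = 483 933 mm³.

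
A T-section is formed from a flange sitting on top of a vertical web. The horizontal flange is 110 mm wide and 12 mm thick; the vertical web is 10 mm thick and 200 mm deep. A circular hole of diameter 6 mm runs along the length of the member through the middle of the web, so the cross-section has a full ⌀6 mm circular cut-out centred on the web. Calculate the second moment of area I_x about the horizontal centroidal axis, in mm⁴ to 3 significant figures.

I_x ≈ 1.56 × 10⁷ mm⁴

Break the section into simple shapes (no overlaps), measuring from the bottom-left corner of the bounding box.
Flange: 110 × 12, A = 1 320 mm², y = 206 mm, Ī = 15 840 mm⁴.
Web: 10 × 200, A = 2 000 mm², y = 100 mm, Ī = 6 666 667 mm⁴.
Hole (subtracted): ⌀6, A = 28.274 mm², y = 100 mm, Ī = 63.617 mm⁴.
Centroid: ȳ = ΣA·y / ΣA = 142.51 mm.
Transfer each piece to the horizontal centroidal axis using Ī + A·d² with d = y − 142.51:
  flange: d = 63.493 mm → contributes +5 337 307 mm⁴
  web: d = -42.507 mm → contributes +10 280 285 mm⁴
  hole: d = -42.507 mm → contributes −51 150 mm⁴
Total I = 15 566 442 mm⁴.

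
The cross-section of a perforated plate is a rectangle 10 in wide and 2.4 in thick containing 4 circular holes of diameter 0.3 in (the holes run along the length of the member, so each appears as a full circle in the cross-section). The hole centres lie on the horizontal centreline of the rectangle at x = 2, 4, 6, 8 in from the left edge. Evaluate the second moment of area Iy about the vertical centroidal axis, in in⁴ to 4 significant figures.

Iy ≈ 198.6 in⁴

Split into non-overlapping primitives; take the origin at the lower-left of the bounding box.
Plate: 10 × 2.4, A = 24 in², x = 5 in, Ī = 200 in⁴.
Hole 1 (subtracted): ⌀0.3, A = 0.0706858 in², x = 2 in, Ī = 0.000397608 in⁴.
Hole 2 (subtracted): ⌀0.3, A = 0.0706858 in², x = 4 in, Ī = 0.000397608 in⁴.
Hole 3 (subtracted): ⌀0.3, A = 0.0706858 in², x = 6 in, Ī = 0.000397608 in⁴.
Hole 4 (subtracted): ⌀0.3, A = 0.0706858 in², x = 8 in, Ī = 0.000397608 in⁴.
By symmetry the centroid is at mid-width, x̄ = 5 in.
Transfer each piece to the vertical centroidal axis using Ī + A·d² with d = x − 5:
  plate: d = 0 in → contributes +200 in⁴
  hole 1: d = -3 in → contributes −0.63657 in⁴
  hole 2: d = -1 in → contributes −0.0710834 in⁴
  hole 3: d = 1 in → contributes −0.0710834 in⁴
  hole 4: d = 3 in → contributes −0.63657 in⁴
Total I = 198.585 in⁴.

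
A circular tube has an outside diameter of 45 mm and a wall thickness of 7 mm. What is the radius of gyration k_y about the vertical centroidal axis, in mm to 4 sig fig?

k_y ≈ 13.66 mm

Decompose the section into non-overlapping parts with the origin at the bottom-left of its bounding rectangle.
Outer circle: ⌀45, A = 1590.43 mm², x = 22.5 mm, Ī = 201 289 mm⁴.
Bore (subtracted): ⌀31, A = 754.768 mm², x = 22.5 mm, Ī = 45333.2 mm⁴.
By symmetry the centroid is at mid-width, x̄ = 22.5 mm.
All pieces are centred on the vertical centroidal axis, so I = ΣĪ (holes subtracted) = 155 956 mm⁴.
Radius of gyration: k = √(I/A) = √(155 956 / 835.664) = 13.6611 mm.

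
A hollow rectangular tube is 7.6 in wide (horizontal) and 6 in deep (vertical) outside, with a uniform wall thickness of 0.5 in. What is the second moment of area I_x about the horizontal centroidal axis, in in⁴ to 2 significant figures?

I_x ≈ 68 in⁴

Decompose the section into non-overlapping parts with the origin at the bottom-left of its bounding rectangle.
Outer rectangle: 7.6 × 6, A = 45.6 in², y = 3 in, Ī = 136.8 in⁴.
Inner void (subtracted): 6.6 × 5, A = 33 in², y = 3 in, Ī = 68.75 in⁴.
By symmetry the centroid is at mid-height, ȳ = 3 in.
All pieces are centred on the horizontal centroidal axis, so I = ΣĪ (holes subtracted) = 68.05 in⁴.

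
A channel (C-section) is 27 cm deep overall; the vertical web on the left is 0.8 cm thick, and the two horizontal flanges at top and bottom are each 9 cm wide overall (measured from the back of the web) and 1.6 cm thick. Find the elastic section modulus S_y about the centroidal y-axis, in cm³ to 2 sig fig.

S_y ≈ 63 cm³

Split into non-overlapping primitives; take the origin at the lower-left of the bounding box.
Web: 0.8 × 27, A = 21.6 cm², x = 0.4 cm, Ī = 1.152 cm⁴.
Top flange (beyond web): 8.2 × 1.6, A = 13.12 cm², x = 4.9 cm, Ī = 73.52 cm⁴.
Bottom flange (beyond web): 8.2 × 1.6, A = 13.12 cm², x = 4.9 cm, Ī = 73.52 cm⁴.
Centroid: x̄ = ΣA·x / ΣA = 2.868 cm.
Transfer each piece to the centroidal y-axis using Ī + A·d² with d = x − 2.868:
  web: d = -2.468 cm → contributes +132.7 cm⁴
  top flange (beyond web): d = 2.032 cm → contributes +127.7 cm⁴
  bottom flange (beyond web): d = 2.032 cm → contributes +127.7 cm⁴
Total I = 388.1 cm⁴.
Extreme fibre distance c = 6.132 cm; S = I/c = 63.29 cm³.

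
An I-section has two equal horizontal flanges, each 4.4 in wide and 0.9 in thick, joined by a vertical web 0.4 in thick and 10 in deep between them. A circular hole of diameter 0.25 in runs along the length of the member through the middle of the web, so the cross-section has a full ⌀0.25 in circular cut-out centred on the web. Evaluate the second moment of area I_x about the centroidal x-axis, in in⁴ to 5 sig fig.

I_x ≈ 269.11 in⁴

Decompose the section into non-overlapping parts with the origin at the bottom-left of its bounding rectangle.
Bottom flange: 4.4 × 0.9, A = 3.96 in², y = 0.45 in, Ī = 0.2673 in⁴.
Web: 0.4 × 10, A = 4 in², y = 5.9 in, Ī = 33.33333 in⁴.
Top flange: 4.4 × 0.9, A = 3.96 in², y = 11.35 in, Ī = 0.2673 in⁴.
Hole (subtracted): ⌀0.25, A = 0.04908739 in², y = 5.9 in, Ī = 0.0001917476 in⁴.
By symmetry the centroid is at mid-height, ȳ = 5.9 in.
Transfer each piece to the centroidal x-axis using Ī + A·d² with d = y − 5.9:
  bottom flange: d = -5.45 in → contributes +117.8892 in⁴
  web: d = 0 in → contributes +33.33333 in⁴
  top flange: d = 5.45 in → contributes +117.8892 in⁴
  hole: d = 0 in → contributes −0.0001917476 in⁴
Total I = 269.1115 in⁴.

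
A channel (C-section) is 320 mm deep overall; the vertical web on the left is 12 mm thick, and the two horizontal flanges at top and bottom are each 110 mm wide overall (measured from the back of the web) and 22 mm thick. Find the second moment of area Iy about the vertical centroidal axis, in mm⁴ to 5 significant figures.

Iy ≈ 9.6414 × 10⁶ mm⁴

Break the section into simple shapes (no overlaps), measuring from the bottom-left corner of the bounding box.
Web: 12 × 320, A = 3 840 mm², x = 6 mm, Ī = 46 080 mm⁴.
Top flange (beyond web): 98 × 22, A = 2 156 mm², x = 61 mm, Ī = 1 725 519 mm⁴.
Bottom flange (beyond web): 98 × 22, A = 2 156 mm², x = 61 mm, Ī = 1 725 519 mm⁴.
Centroid: x̄ = ΣA·x / ΣA = 35.09225 mm.
Transfer each piece to the vertical centroidal axis using Ī + A·d² with d = x − 35.09225:
  web: d = -29.09225 mm → contributes +3 296 098 mm⁴
  top flange (beyond web): d = 25.90775 mm → contributes +3 172 651 mm⁴
  bottom flange (beyond web): d = 25.90775 mm → contributes +3 172 651 mm⁴
Total I = 9 641 400 mm⁴.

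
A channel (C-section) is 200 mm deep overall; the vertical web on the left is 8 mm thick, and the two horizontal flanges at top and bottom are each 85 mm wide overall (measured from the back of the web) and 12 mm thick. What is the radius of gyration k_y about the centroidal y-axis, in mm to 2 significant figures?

k_y ≈ 27 mm

Decompose the section into non-overlapping parts with the origin at the bottom-left of its bounding rectangle.
Web: 8 × 200, A = 1 600 mm², x = 4 mm, Ī = 8 533 mm⁴.
Top flange (beyond web): 77 × 12, A = 924 mm², x = 46.5 mm, Ī = 456 533 mm⁴.
Bottom flange (beyond web): 77 × 12, A = 924 mm², x = 46.5 mm, Ī = 456 533 mm⁴.
Centroid: x̄ = ΣA·x / ΣA = 26.78 mm.
Transfer each piece to the centroidal y-axis using Ī + A·d² with d = x − 26.78:
  web: d = -22.78 mm → contributes +838 704 mm⁴
  top flange (beyond web): d = 19.72 mm → contributes +815 914 mm⁴
  bottom flange (beyond web): d = 19.72 mm → contributes +815 914 mm⁴
Total I = 2 470 532 mm⁴.
Radius of gyration: k = √(I/A) = √(2 470 532 / 3 448) = 26.77 mm.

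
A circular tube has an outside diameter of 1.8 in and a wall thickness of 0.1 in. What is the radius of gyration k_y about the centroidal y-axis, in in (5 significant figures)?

Treat the section as a set of non-overlapping primitives; coordinates are from the bounding-box lower-left.
Outer circle: ⌀1.8, A = 2.54469 in², x = 0.9 in, Ī = 0.5152997 in⁴.
Bore (subtracted): ⌀1.6, A = 2.010619 in², x = 0.9 in, Ī = 0.3216991 in⁴.
By symmetry the centroid is at mid-width, x̄ = 0.9 in.
All pieces are centred on the centroidal y-axis, so I = ΣĪ (holes subtracted) = 0.1936006 in⁴.
Radius of gyration: k = √(I/A) = √(0.1936006 / 0.5340708) = 0.6020797 in.

k_y ≈ 0.60208 in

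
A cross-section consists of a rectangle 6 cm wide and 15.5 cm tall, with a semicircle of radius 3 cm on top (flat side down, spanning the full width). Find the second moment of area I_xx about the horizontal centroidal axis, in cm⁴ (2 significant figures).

Decompose the section into non-overlapping parts with the origin at the bottom-left of its bounding rectangle.
Rectangular body: 6 × 15.5, A = 93 cm², y = 7.75 cm, Ī = 1 862 cm⁴.
Semicircular cap: semicircle r = 3, A = 14.14 cm², y = 16.77 cm, Ī = 8.89 cm⁴.
Centroid: ȳ = ΣA·y / ΣA = 8.941 cm.
Transfer each piece to the horizontal centroidal axis using Ī + A·d² with d = y − 8.941:
  rectangular body: d = -1.191 cm → contributes +1 994 cm⁴
  semicircular cap: d = 7.833 cm → contributes +876.2 cm⁴
Total I = 2 870 cm⁴.

I_xx ≈ 2900 cm⁴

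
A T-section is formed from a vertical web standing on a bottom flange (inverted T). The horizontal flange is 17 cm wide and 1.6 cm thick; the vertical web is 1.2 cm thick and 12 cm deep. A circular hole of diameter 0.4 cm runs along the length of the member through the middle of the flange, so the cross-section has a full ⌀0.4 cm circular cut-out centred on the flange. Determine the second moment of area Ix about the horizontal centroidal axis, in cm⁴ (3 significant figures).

Decompose the section into non-overlapping parts with the origin at the bottom-left of its bounding rectangle.
Flange: 17 × 1.6, A = 27.2 cm², y = 0.8 cm, Ī = 5.8027 cm⁴.
Web: 1.2 × 12, A = 14.4 cm², y = 7.6 cm, Ī = 172.8 cm⁴.
Hole (subtracted): ⌀0.4, A = 0.12566 cm², y = 0.8 cm, Ī = 0.0012566 cm⁴.
Centroid: ȳ = ΣA·y / ΣA = 3.161 cm.
Transfer each piece to the horizontal centroidal axis using Ī + A·d² with d = y − 3.161:
  flange: d = -2.361 cm → contributes +157.42 cm⁴
  web: d = 4.439 cm → contributes +456.55 cm⁴
  hole: d = -2.361 cm → contributes −0.70173 cm⁴
Total I = 613.27 cm⁴.

Ix ≈ 613 cm⁴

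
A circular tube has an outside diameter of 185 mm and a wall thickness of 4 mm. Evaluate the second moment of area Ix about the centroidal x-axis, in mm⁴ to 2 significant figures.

Ix ≈ 9.3 × 10⁶ mm⁴

Decompose the section into non-overlapping parts with the origin at the bottom-left of its bounding rectangle.
Outer circle: ⌀185, A = 26 880 mm², y = 92.5 mm, Ī = 57 498 539 mm⁴.
Bore (subtracted): ⌀177, A = 24 606 mm², y = 92.5 mm, Ī = 48 179 575 mm⁴.
By symmetry the centroid is at mid-height, ȳ = 92.5 mm.
All pieces are centred on the centroidal x-axis, so I = ΣĪ (holes subtracted) = 9 318 964 mm⁴.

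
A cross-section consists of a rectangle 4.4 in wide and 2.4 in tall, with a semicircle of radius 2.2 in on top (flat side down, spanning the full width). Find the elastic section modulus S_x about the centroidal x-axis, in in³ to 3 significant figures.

Break the section into simple shapes (no overlaps), measuring from the bottom-left corner of the bounding box.
Rectangular body: 4.4 × 2.4, A = 10.56 in², y = 1.2 in, Ī = 5.0688 in⁴.
Semicircular cap: semicircle r = 2.2, A = 7.6027 in², y = 3.3337 in, Ī = 2.5711 in⁴.
Centroid: ȳ = ΣA·y / ΣA = 2.0931 in.
Transfer each piece to the centroidal x-axis using Ī + A·d² with d = y − 2.0931:
  rectangular body: d = -0.89314 in → contributes +13.493 in⁴
  semicircular cap: d = 1.2406 in → contributes +14.272 in⁴
Total I = 27.764 in⁴.
Extreme fibre distance c = 2.5069 in; S = I/c = 11.075 in³.

S_x ≈ 11.1 in³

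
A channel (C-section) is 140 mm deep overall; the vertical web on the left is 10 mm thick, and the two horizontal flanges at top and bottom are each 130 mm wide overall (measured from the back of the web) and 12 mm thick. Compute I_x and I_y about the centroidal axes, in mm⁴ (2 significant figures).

Split into non-overlapping primitives; take the origin at the lower-left of the bounding box.
Web: 10 × 140, A = 1 400 mm², y = 70 mm, Ī = 2 286 667 mm⁴.
Top flange (beyond web): 120 × 12, A = 1 440 mm², y = 134 mm, Ī = 17 280 mm⁴.
Bottom flange (beyond web): 120 × 12, A = 1 440 mm², y = 6 mm, Ī = 17 280 mm⁴.
By symmetry the centroid is at mid-height, ȳ = 70 mm.
Transfer each piece to the centroidal x-axis using Ī + A·d² with d = y − 70:
  web: d = 0 mm → contributes +2 286 667 mm⁴
  top flange (beyond web): d = 64 mm → contributes +5 915 520 mm⁴
  bottom flange (beyond web): d = -64 mm → contributes +5 915 520 mm⁴
Total I = 14 117 707 mm⁴.
For the y-axis: x̄ = 48.74 mm.
Repeating about the centroidal y-axis gives I_y = 7 447 854 mm⁴.

I_x ≈ 1.4 × 10⁷ mm⁴, I_y ≈ 7.4 × 10⁶ mm⁴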